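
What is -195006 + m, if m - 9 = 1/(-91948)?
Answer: -17929584157/91948 ≈ -1.9500e+5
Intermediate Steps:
m = 827531/91948 (m = 9 + 1/(-91948) = 9 - 1/91948 = 827531/91948 ≈ 9.0000)
-195006 + m = -195006 + 827531/91948 = -17929584157/91948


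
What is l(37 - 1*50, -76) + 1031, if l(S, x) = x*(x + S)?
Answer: 7795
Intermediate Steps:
l(S, x) = x*(S + x)
l(37 - 1*50, -76) + 1031 = -76*((37 - 1*50) - 76) + 1031 = -76*((37 - 50) - 76) + 1031 = -76*(-13 - 76) + 1031 = -76*(-89) + 1031 = 6764 + 1031 = 7795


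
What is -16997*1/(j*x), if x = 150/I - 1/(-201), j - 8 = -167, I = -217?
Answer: -247119383/1586449 ≈ -155.77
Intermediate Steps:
j = -159 (j = 8 - 167 = -159)
x = -29933/43617 (x = 150/(-217) - 1/(-201) = 150*(-1/217) - 1*(-1/201) = -150/217 + 1/201 = -29933/43617 ≈ -0.68627)
-16997*1/(j*x) = -16997/((-29933/43617*(-159))) = -16997/1586449/14539 = -16997*14539/1586449 = -247119383/1586449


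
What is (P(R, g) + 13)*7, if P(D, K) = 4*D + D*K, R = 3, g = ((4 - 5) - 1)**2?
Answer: 259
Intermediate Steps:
g = 4 (g = (-1 - 1)**2 = (-2)**2 = 4)
(P(R, g) + 13)*7 = (3*(4 + 4) + 13)*7 = (3*8 + 13)*7 = (24 + 13)*7 = 37*7 = 259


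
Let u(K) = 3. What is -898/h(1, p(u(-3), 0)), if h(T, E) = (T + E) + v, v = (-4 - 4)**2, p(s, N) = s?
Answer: -449/34 ≈ -13.206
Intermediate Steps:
v = 64 (v = (-8)**2 = 64)
h(T, E) = 64 + E + T (h(T, E) = (T + E) + 64 = (E + T) + 64 = 64 + E + T)
-898/h(1, p(u(-3), 0)) = -898/(64 + 3 + 1) = -898/68 = -898*1/68 = -449/34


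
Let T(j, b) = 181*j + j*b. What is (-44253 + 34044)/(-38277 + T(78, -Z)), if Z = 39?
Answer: 3403/9067 ≈ 0.37532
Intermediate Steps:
T(j, b) = 181*j + b*j
(-44253 + 34044)/(-38277 + T(78, -Z)) = (-44253 + 34044)/(-38277 + 78*(181 - 1*39)) = -10209/(-38277 + 78*(181 - 39)) = -10209/(-38277 + 78*142) = -10209/(-38277 + 11076) = -10209/(-27201) = -10209*(-1/27201) = 3403/9067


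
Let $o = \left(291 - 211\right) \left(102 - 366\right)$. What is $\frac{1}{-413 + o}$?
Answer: $- \frac{1}{21533} \approx -4.644 \cdot 10^{-5}$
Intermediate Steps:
$o = -21120$ ($o = 80 \left(-264\right) = -21120$)
$\frac{1}{-413 + o} = \frac{1}{-413 - 21120} = \frac{1}{-21533} = - \frac{1}{21533}$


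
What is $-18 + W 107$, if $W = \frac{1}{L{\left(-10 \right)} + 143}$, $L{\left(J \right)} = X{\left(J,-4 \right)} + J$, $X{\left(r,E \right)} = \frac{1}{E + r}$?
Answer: $- \frac{32000}{1861} \approx -17.195$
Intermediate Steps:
$L{\left(J \right)} = J + \frac{1}{-4 + J}$ ($L{\left(J \right)} = \frac{1}{-4 + J} + J = J + \frac{1}{-4 + J}$)
$W = \frac{14}{1861}$ ($W = \frac{1}{\frac{1 - 10 \left(-4 - 10\right)}{-4 - 10} + 143} = \frac{1}{\frac{1 - -140}{-14} + 143} = \frac{1}{- \frac{1 + 140}{14} + 143} = \frac{1}{\left(- \frac{1}{14}\right) 141 + 143} = \frac{1}{- \frac{141}{14} + 143} = \frac{1}{\frac{1861}{14}} = \frac{14}{1861} \approx 0.0075228$)
$-18 + W 107 = -18 + \frac{14}{1861} \cdot 107 = -18 + \frac{1498}{1861} = - \frac{32000}{1861}$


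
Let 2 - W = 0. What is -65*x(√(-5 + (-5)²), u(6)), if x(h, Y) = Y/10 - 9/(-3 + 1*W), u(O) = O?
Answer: -624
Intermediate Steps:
W = 2 (W = 2 - 1*0 = 2 + 0 = 2)
x(h, Y) = 9 + Y/10 (x(h, Y) = Y/10 - 9/(-3 + 1*2) = Y*(⅒) - 9/(-3 + 2) = Y/10 - 9/(-1) = Y/10 - 9*(-1) = Y/10 + 9 = 9 + Y/10)
-65*x(√(-5 + (-5)²), u(6)) = -65*(9 + (⅒)*6) = -65*(9 + ⅗) = -65*48/5 = -624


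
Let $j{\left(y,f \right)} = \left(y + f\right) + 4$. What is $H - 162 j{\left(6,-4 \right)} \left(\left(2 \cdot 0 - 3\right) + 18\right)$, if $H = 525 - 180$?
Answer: $-14235$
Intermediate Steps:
$j{\left(y,f \right)} = 4 + f + y$ ($j{\left(y,f \right)} = \left(f + y\right) + 4 = 4 + f + y$)
$H = 345$ ($H = 525 + \left(-302 + 122\right) = 525 - 180 = 345$)
$H - 162 j{\left(6,-4 \right)} \left(\left(2 \cdot 0 - 3\right) + 18\right) = 345 - 162 \left(4 - 4 + 6\right) \left(\left(2 \cdot 0 - 3\right) + 18\right) = 345 - 162 \cdot 6 \left(\left(0 - 3\right) + 18\right) = 345 - 162 \cdot 6 \left(-3 + 18\right) = 345 - 162 \cdot 6 \cdot 15 = 345 - 14580 = -14235$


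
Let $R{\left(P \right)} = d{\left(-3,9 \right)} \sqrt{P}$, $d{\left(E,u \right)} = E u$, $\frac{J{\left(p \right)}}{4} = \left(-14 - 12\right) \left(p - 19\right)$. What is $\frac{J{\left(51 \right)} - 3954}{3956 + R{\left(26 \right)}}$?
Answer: $- \frac{14403796}{7815491} - \frac{98307 \sqrt{26}}{7815491} \approx -1.9071$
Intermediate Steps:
$J{\left(p \right)} = 1976 - 104 p$ ($J{\left(p \right)} = 4 \left(-14 - 12\right) \left(p - 19\right) = 4 \left(- 26 \left(-19 + p\right)\right) = 4 \left(494 - 26 p\right) = 1976 - 104 p$)
$R{\left(P \right)} = - 27 \sqrt{P}$ ($R{\left(P \right)} = \left(-3\right) 9 \sqrt{P} = - 27 \sqrt{P}$)
$\frac{J{\left(51 \right)} - 3954}{3956 + R{\left(26 \right)}} = \frac{\left(1976 - 5304\right) - 3954}{3956 - 27 \sqrt{26}} = \frac{-3328 - 3954}{3956 - 27 \sqrt{26}} = - \frac{7282}{3956 - 27 \sqrt{26}}$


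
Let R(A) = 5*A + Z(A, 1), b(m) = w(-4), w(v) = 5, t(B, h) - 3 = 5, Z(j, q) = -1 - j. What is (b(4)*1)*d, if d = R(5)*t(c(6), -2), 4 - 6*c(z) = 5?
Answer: 760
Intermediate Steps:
c(z) = -1/6 (c(z) = 2/3 - 1/6*5 = 2/3 - 5/6 = -1/6)
t(B, h) = 8 (t(B, h) = 3 + 5 = 8)
b(m) = 5
R(A) = -1 + 4*A (R(A) = 5*A + (-1 - A) = -1 + 4*A)
d = 152 (d = (-1 + 4*5)*8 = (-1 + 20)*8 = 19*8 = 152)
(b(4)*1)*d = (5*1)*152 = 5*152 = 760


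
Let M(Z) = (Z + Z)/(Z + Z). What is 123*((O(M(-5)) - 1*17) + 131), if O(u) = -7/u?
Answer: 13161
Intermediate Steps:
M(Z) = 1 (M(Z) = (2*Z)/((2*Z)) = (2*Z)*(1/(2*Z)) = 1)
123*((O(M(-5)) - 1*17) + 131) = 123*((-7/1 - 1*17) + 131) = 123*((-7*1 - 17) + 131) = 123*((-7 - 17) + 131) = 123*(-24 + 131) = 123*107 = 13161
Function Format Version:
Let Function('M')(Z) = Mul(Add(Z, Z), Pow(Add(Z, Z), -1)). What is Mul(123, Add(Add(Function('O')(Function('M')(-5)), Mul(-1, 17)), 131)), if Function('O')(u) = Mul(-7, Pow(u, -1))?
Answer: 13161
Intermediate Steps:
Function('M')(Z) = 1 (Function('M')(Z) = Mul(Mul(2, Z), Pow(Mul(2, Z), -1)) = Mul(Mul(2, Z), Mul(Rational(1, 2), Pow(Z, -1))) = 1)
Mul(123, Add(Add(Function('O')(Function('M')(-5)), Mul(-1, 17)), 131)) = Mul(123, Add(Add(Mul(-7, Pow(1, -1)), Mul(-1, 17)), 131)) = Mul(123, Add(Add(Mul(-7, 1), -17), 131)) = Mul(123, Add(Add(-7, -17), 131)) = Mul(123, Add(-24, 131)) = Mul(123, 107) = 13161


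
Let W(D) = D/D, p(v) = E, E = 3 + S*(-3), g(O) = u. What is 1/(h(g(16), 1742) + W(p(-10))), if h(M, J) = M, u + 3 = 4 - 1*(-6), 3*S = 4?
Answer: 1/8 ≈ 0.12500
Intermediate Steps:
S = 4/3 (S = (1/3)*4 = 4/3 ≈ 1.3333)
u = 7 (u = -3 + (4 - 1*(-6)) = -3 + (4 + 6) = -3 + 10 = 7)
g(O) = 7
E = -1 (E = 3 + (4/3)*(-3) = 3 - 4 = -1)
p(v) = -1
W(D) = 1
1/(h(g(16), 1742) + W(p(-10))) = 1/(7 + 1) = 1/8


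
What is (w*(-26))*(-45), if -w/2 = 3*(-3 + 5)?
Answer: -14040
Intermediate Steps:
w = -12 (w = -6*(-3 + 5) = -6*2 = -2*6 = -12)
(w*(-26))*(-45) = -12*(-26)*(-45) = 312*(-45) = -14040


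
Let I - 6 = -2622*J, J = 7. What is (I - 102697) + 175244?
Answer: 54199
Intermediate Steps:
I = -18348 (I = 6 - 2622*7 = 6 - 18354 = -18348)
(I - 102697) + 175244 = (-18348 - 102697) + 175244 = -121045 + 175244 = 54199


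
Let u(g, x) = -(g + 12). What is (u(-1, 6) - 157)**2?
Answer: 28224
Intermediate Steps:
u(g, x) = -12 - g (u(g, x) = -(12 + g) = -12 - g)
(u(-1, 6) - 157)**2 = ((-12 - 1*(-1)) - 157)**2 = ((-12 + 1) - 157)**2 = (-11 - 157)**2 = (-168)**2 = 28224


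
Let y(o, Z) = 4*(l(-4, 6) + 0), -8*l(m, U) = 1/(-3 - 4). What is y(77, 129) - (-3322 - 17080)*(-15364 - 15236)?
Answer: -8740216799/14 ≈ -6.2430e+8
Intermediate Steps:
l(m, U) = 1/56 (l(m, U) = -1/(8*(-3 - 4)) = -⅛/(-7) = -⅛*(-⅐) = 1/56)
y(o, Z) = 1/14 (y(o, Z) = 4*(1/56 + 0) = 4*(1/56) = 1/14)
y(77, 129) - (-3322 - 17080)*(-15364 - 15236) = 1/14 - (-3322 - 17080)*(-15364 - 15236) = 1/14 - (-20402)*(-30600) = 1/14 - 1*624301200 = 1/14 - 624301200 = -8740216799/14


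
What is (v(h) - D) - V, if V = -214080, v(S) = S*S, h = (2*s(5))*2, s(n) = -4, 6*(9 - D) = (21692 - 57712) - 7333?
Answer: 414203/2 ≈ 2.0710e+5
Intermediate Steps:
D = 14469/2 (D = 9 - ((21692 - 57712) - 7333)/6 = 9 - (-36020 - 7333)/6 = 9 - ⅙*(-43353) = 9 + 14451/2 = 14469/2 ≈ 7234.5)
h = -16 (h = (2*(-4))*2 = -8*2 = -16)
v(S) = S²
(v(h) - D) - V = ((-16)² - 1*14469/2) - 1*(-214080) = (256 - 14469/2) + 214080 = -13957/2 + 214080 = 414203/2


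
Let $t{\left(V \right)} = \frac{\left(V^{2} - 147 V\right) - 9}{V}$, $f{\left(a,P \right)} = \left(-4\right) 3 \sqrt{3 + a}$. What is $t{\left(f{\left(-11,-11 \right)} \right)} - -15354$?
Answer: $15207 - \frac{387 i \sqrt{2}}{16} \approx 15207.0 - 34.206 i$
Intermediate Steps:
$f{\left(a,P \right)} = - 12 \sqrt{3 + a}$
$t{\left(V \right)} = \frac{-9 + V^{2} - 147 V}{V}$
$t{\left(f{\left(-11,-11 \right)} \right)} - -15354 = \left(-147 - 12 \sqrt{3 - 11} - \frac{9}{\left(-12\right) \sqrt{3 - 11}}\right) - -15354 = \left(-147 - 12 \sqrt{-8} - \frac{9}{\left(-12\right) \sqrt{-8}}\right) + 15354 = \left(-147 - 12 \cdot 2 i \sqrt{2} - \frac{9}{\left(-12\right) 2 i \sqrt{2}}\right) + 15354 = \left(-147 - 24 i \sqrt{2} - \frac{9}{\left(-24\right) i \sqrt{2}}\right) + 15354 = \left(-147 - 24 i \sqrt{2} - 9 \frac{i \sqrt{2}}{48}\right) + 15354 = \left(-147 - 24 i \sqrt{2} - \frac{3 i \sqrt{2}}{16}\right) + 15354 = \left(-147 - \frac{387 i \sqrt{2}}{16}\right) + 15354 = 15207 - \frac{387 i \sqrt{2}}{16}$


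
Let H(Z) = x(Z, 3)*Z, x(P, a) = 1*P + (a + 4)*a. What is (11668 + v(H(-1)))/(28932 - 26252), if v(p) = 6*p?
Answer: 2887/670 ≈ 4.3090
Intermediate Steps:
x(P, a) = P + a*(4 + a) (x(P, a) = P + (4 + a)*a = P + a*(4 + a))
H(Z) = Z*(21 + Z) (H(Z) = (Z + 3² + 4*3)*Z = (Z + 9 + 12)*Z = (21 + Z)*Z = Z*(21 + Z))
(11668 + v(H(-1)))/(28932 - 26252) = (11668 + 6*(-(21 - 1)))/(28932 - 26252) = (11668 + 6*(-1*20))/2680 = (11668 + 6*(-20))*(1/2680) = (11668 - 120)*(1/2680) = 11548*(1/2680) = 2887/670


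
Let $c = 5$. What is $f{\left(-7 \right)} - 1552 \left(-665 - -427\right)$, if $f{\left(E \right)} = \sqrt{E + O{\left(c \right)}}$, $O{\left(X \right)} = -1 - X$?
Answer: $369376 + i \sqrt{13} \approx 3.6938 \cdot 10^{5} + 3.6056 i$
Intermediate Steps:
$f{\left(E \right)} = \sqrt{-6 + E}$ ($f{\left(E \right)} = \sqrt{E - 6} = \sqrt{-6 + E}$)
$f{\left(-7 \right)} - 1552 \left(-665 - -427\right) = \sqrt{-6 - 7} - 1552 \left(-665 - -427\right) = \sqrt{-13} - 1552 \left(-665 + 427\right) = i \sqrt{13} - -369376 = i \sqrt{13} + 369376 = 369376 + i \sqrt{13}$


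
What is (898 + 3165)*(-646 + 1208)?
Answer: 2283406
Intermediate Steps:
(898 + 3165)*(-646 + 1208) = 4063*562 = 2283406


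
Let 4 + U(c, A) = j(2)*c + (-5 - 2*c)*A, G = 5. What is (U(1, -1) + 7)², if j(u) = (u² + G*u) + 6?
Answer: 900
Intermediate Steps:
j(u) = 6 + u² + 5*u (j(u) = (u² + 5*u) + 6 = 6 + u² + 5*u)
U(c, A) = -4 + 20*c + A*(-5 - 2*c) (U(c, A) = -4 + ((6 + 2² + 5*2)*c + (-5 - 2*c)*A) = -4 + ((6 + 4 + 10)*c + A*(-5 - 2*c)) = -4 + (20*c + A*(-5 - 2*c)) = -4 + 20*c + A*(-5 - 2*c))
(U(1, -1) + 7)² = ((-4 - 5*(-1) + 20*1 - 2*(-1)*1) + 7)² = ((-4 + 5 + 20 + 2) + 7)² = (23 + 7)² = 30² = 900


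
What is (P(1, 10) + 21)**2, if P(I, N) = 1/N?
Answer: 44521/100 ≈ 445.21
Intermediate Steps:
(P(1, 10) + 21)**2 = (1/10 + 21)**2 = (211/10)**2 = 44521/100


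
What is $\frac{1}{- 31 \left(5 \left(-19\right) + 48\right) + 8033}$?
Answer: $\frac{1}{9490} \approx 0.00010537$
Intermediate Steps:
$\frac{1}{- 31 \left(5 \left(-19\right) + 48\right) + 8033} = \frac{1}{- 31 \left(-95 + 48\right) + 8033} = \frac{1}{\left(-31\right) \left(-47\right) + 8033} = \frac{1}{1457 + 8033} = \frac{1}{9490}$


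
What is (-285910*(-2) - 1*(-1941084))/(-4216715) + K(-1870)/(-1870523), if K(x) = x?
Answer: -4692559471742/7887462391945 ≈ -0.59494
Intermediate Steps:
(-285910*(-2) - 1*(-1941084))/(-4216715) + K(-1870)/(-1870523) = (-285910*(-2) - 1*(-1941084))/(-4216715) - 1870/(-1870523) = (571820 + 1941084)*(-1/4216715) - 1870*(-1/1870523) = 2512904*(-1/4216715) + 1870/1870523 = -2512904/4216715 + 1870/1870523 = -4692559471742/7887462391945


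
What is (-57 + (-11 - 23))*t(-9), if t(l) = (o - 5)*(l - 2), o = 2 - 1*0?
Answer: -3003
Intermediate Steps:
o = 2 (o = 2 + 0 = 2)
t(l) = 6 - 3*l (t(l) = (2 - 5)*(l - 2) = -3*(-2 + l) = 6 - 3*l)
(-57 + (-11 - 23))*t(-9) = (-57 + (-11 - 23))*(6 - 3*(-9)) = (-57 - 34)*(6 + 27) = -91*33 = -3003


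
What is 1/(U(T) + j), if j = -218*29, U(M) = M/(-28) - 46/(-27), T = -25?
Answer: -756/4777469 ≈ -0.00015824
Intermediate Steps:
U(M) = 46/27 - M/28 (U(M) = M*(-1/28) - 46*(-1/27) = -M/28 + 46/27 = 46/27 - M/28)
j = -6322
1/(U(T) + j) = 1/((46/27 - 1/28*(-25)) - 6322) = 1/((46/27 + 25/28) - 6322) = 1/(1963/756 - 6322) = 1/(-4777469/756) = -756/4777469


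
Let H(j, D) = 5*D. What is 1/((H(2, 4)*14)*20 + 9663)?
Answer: 1/15263 ≈ 6.5518e-5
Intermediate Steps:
1/((H(2, 4)*14)*20 + 9663) = 1/(((5*4)*14)*20 + 9663) = 1/((20*14)*20 + 9663) = 1/(280*20 + 9663) = 1/(5600 + 9663) = 1/15263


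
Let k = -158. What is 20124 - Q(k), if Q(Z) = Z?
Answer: 20282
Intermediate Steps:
20124 - Q(k) = 20124 - 1*(-158) = 20124 + 158 = 20282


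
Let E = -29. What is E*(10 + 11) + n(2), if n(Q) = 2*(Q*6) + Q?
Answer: -583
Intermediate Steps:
n(Q) = 13*Q (n(Q) = 2*(6*Q) + Q = 12*Q + Q = 13*Q)
E*(10 + 11) + n(2) = -29*(10 + 11) + 13*2 = -29*21 + 26 = -609 + 26 = -583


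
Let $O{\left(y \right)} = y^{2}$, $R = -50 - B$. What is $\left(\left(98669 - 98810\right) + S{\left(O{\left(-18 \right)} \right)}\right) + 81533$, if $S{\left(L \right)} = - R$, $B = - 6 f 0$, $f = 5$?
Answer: $81442$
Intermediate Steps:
$B = 0$ ($B = \left(-6\right) 5 \cdot 0 = \left(-30\right) 0 = 0$)
$R = -50$ ($R = -50 - 0 = -50 + 0 = -50$)
$S{\left(L \right)} = 50$ ($S{\left(L \right)} = \left(-1\right) \left(-50\right) = 50$)
$\left(\left(98669 - 98810\right) + S{\left(O{\left(-18 \right)} \right)}\right) + 81533 = \left(\left(98669 - 98810\right) + 50\right) + 81533 = \left(-141 + 50\right) + 81533 = -91 + 81533 = 81442$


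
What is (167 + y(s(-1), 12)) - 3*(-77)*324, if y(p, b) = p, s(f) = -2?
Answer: 75009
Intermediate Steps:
(167 + y(s(-1), 12)) - 3*(-77)*324 = (167 - 2) - 3*(-77)*324 = 165 + 231*324 = 165 + 74844 = 75009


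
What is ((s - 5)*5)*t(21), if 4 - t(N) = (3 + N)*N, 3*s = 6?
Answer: 7500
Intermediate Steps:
s = 2 (s = (⅓)*6 = 2)
t(N) = 4 - N*(3 + N) (t(N) = 4 - (3 + N)*N = 4 - N*(3 + N))
((s - 5)*5)*t(21) = ((2 - 5)*5)*(4 - 1*21² - 3*21) = (-3*5)*(4 - 1*441 - 63) = -15*(4 - 441 - 63) = -15*(-500) = 7500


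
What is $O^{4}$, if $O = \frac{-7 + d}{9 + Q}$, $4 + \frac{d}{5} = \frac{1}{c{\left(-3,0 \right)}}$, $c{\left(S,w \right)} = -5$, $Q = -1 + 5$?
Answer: $\frac{614656}{28561} \approx 21.521$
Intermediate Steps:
$Q = 4$
$d = -21$ ($d = -20 + \frac{5}{-5} = -20 + 5 \left(- \frac{1}{5}\right) = -20 - 1 = -21$)
$O = - \frac{28}{13}$ ($O = \frac{-7 - 21}{9 + 4} = - \frac{28}{13} \approx -2.1538$)
$O^{4} = \left(- \frac{28}{13}\right)^{4} = \frac{614656}{28561}$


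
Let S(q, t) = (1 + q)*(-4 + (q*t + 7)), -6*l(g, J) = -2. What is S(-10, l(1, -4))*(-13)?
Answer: -39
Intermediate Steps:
l(g, J) = ⅓ (l(g, J) = -⅙*(-2) = ⅓)
S(q, t) = (1 + q)*(3 + q*t) (S(q, t) = (1 + q)*(-4 + (7 + q*t)) = (1 + q)*(3 + q*t))
S(-10, l(1, -4))*(-13) = (3 + 3*(-10) - 10*⅓ + (⅓)*(-10)²)*(-13) = (3 - 30 - 10/3 + (⅓)*100)*(-13) = (3 - 30 - 10/3 + 100/3)*(-13) = 3*(-13) = -39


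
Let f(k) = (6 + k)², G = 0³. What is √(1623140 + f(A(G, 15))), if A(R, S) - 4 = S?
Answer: √1623765 ≈ 1274.3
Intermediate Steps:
G = 0
A(R, S) = 4 + S
√(1623140 + f(A(G, 15))) = √(1623140 + (6 + (4 + 15))²) = √(1623140 + (6 + 19)²) = √(1623140 + 25²) = √(1623140 + 625) = √1623765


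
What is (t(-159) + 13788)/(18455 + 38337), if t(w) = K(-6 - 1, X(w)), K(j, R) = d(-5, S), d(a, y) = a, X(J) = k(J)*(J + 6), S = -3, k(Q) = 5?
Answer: 13783/56792 ≈ 0.24269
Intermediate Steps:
X(J) = 30 + 5*J (X(J) = 5*(J + 6) = 5*(6 + J) = 30 + 5*J)
K(j, R) = -5
t(w) = -5
(t(-159) + 13788)/(18455 + 38337) = (-5 + 13788)/(18455 + 38337) = 13783/56792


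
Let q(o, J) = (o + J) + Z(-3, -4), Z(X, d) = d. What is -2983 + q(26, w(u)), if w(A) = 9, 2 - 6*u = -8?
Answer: -2952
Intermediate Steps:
u = 5/3 (u = 1/3 - 1/6*(-8) = 1/3 + 4/3 = 5/3 ≈ 1.6667)
q(o, J) = -4 + J + o (q(o, J) = (o + J) - 4 = (J + o) - 4 = -4 + J + o)
-2983 + q(26, w(u)) = -2983 + (-4 + 9 + 26) = -2983 + 31 = -2952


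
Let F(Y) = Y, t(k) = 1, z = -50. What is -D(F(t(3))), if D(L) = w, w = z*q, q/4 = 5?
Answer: 1000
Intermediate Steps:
q = 20 (q = 4*5 = 20)
w = -1000 (w = -50*20 = -1000)
D(L) = -1000
-D(F(t(3))) = -1*(-1000) = 1000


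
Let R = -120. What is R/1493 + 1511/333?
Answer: 2215963/497169 ≈ 4.4572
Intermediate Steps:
R/1493 + 1511/333 = -120/1493 + 1511/333 = 2215963/497169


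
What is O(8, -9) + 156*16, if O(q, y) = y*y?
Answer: 2577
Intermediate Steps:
O(q, y) = y²
O(8, -9) + 156*16 = (-9)² + 156*16 = 81 + 2496 = 2577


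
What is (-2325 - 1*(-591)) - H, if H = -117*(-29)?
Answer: -5127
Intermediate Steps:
H = 3393 (H = -1*(-3393) = 3393)
(-2325 - 1*(-591)) - H = (-2325 - 1*(-591)) - 1*3393 = (-2325 + 591) - 3393 = -1734 - 3393 = -5127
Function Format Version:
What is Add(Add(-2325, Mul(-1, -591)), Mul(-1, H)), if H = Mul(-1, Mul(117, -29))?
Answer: -5127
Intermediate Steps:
H = 3393 (H = Mul(-1, -3393) = 3393)
Add(Add(-2325, Mul(-1, -591)), Mul(-1, H)) = Add(Add(-2325, Mul(-1, -591)), Mul(-1, 3393)) = Add(Add(-2325, 591), -3393) = Add(-1734, -3393) = -5127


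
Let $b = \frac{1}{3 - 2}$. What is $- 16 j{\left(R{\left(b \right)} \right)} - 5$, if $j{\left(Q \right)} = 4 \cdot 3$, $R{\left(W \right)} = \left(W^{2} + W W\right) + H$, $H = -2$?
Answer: $-197$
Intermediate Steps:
$b = 1$ ($b = 1^{-1} = 1$)
$R{\left(W \right)} = -2 + 2 W^{2}$ ($R{\left(W \right)} = \left(W^{2} + W W\right) - 2 = \left(W^{2} + W^{2}\right) - 2 = 2 W^{2} - 2 = -2 + 2 W^{2}$)
$j{\left(Q \right)} = 12$
$- 16 j{\left(R{\left(b \right)} \right)} - 5 = \left(-16\right) 12 - 5 = -192 - 5 = -197$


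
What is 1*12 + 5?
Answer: 17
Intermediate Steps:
1*12 + 5 = 12 + 5 = 17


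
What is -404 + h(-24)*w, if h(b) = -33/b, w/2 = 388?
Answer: 663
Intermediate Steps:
w = 776 (w = 2*388 = 776)
-404 + h(-24)*w = -404 - 33/(-24)*776 = -404 - 33*(-1/24)*776 = -404 + (11/8)*776 = -404 + 1067 = 663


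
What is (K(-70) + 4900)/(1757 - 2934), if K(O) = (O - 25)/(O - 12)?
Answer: -401895/96514 ≈ -4.1641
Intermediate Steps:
K(O) = (-25 + O)/(-12 + O)
(K(-70) + 4900)/(1757 - 2934) = ((-25 - 70)/(-12 - 70) + 4900)/(1757 - 2934) = (-95/(-82) + 4900)/(-1177) = (-1/82*(-95) + 4900)*(-1/1177) = (95/82 + 4900)*(-1/1177) = (401895/82)*(-1/1177) = -401895/96514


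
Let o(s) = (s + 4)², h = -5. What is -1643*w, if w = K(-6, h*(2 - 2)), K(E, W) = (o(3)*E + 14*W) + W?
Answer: 483042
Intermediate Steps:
o(s) = (4 + s)²
K(E, W) = 15*W + 49*E (K(E, W) = ((4 + 3)²*E + 14*W) + W = (7²*E + 14*W) + W = (49*E + 14*W) + W = (14*W + 49*E) + W = 15*W + 49*E)
w = -294 (w = 15*(-5*(2 - 2)) + 49*(-6) = 15*(-5*0) - 294 = 15*0 - 294 = 0 - 294 = -294)
-1643*w = -1643*(-294) = 483042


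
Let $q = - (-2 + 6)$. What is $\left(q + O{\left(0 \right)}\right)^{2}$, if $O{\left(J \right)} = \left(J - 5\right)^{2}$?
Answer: $441$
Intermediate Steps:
$O{\left(J \right)} = \left(-5 + J\right)^{2}$
$q = -4$ ($q = \left(-1\right) 4 = -4$)
$\left(q + O{\left(0 \right)}\right)^{2} = \left(-4 + \left(-5 + 0\right)^{2}\right)^{2} = \left(-4 + \left(-5\right)^{2}\right)^{2} = \left(-4 + 25\right)^{2} = 21^{2} = 441$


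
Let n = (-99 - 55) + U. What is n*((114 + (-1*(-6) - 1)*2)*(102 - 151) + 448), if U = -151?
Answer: 1716540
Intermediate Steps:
n = -305 (n = (-99 - 55) - 151 = -154 - 151 = -305)
n*((114 + (-1*(-6) - 1)*2)*(102 - 151) + 448) = -305*((114 + (-1*(-6) - 1)*2)*(102 - 151) + 448) = -305*((114 + (6 - 1)*2)*(-49) + 448) = -305*((114 + 5*2)*(-49) + 448) = -305*((114 + 10)*(-49) + 448) = -305*(124*(-49) + 448) = -305*(-6076 + 448) = -305*(-5628) = 1716540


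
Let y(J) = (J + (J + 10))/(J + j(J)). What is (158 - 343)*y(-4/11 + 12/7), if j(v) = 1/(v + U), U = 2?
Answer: -46679940/32761 ≈ -1424.9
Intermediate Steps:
j(v) = 1/(2 + v) (j(v) = 1/(v + 2) = 1/(2 + v))
y(J) = (10 + 2*J)/(J + 1/(2 + J)) (y(J) = (J + (J + 10))/(J + 1/(2 + J)) = (J + (10 + J))/(J + 1/(2 + J)) = (10 + 2*J)/(J + 1/(2 + J)))
(158 - 343)*y(-4/11 + 12/7) = (158 - 343)*(2*(2 + (-4/11 + 12/7))*(5 + (-4/11 + 12/7))/(1 + (-4/11 + 12/7)*(2 + (-4/11 + 12/7)))) = -370*(2 + (-4*1/11 + 12*(⅐)))*(5 + (-4*1/11 + 12*(⅐)))/(1 + (-4*1/11 + 12*(⅐))*(2 + (-4*1/11 + 12*(⅐)))) = -370*(2 + (-4/11 + 12/7))*(5 + (-4/11 + 12/7))/(1 + (-4/11 + 12/7)*(2 + (-4/11 + 12/7))) = -370*(2 + 104/77)*(5 + 104/77)/(1 + 104*(2 + 104/77)/77) = -370*258*489/((1 + (104/77)*(258/77))*77*77) = -370*258*489/((1 + 26832/5929)*77*77) = -370*258*489/(32761/5929*77*77) = -370*5929*258*489/(32761*77*77) = -185*252324/32761 = -46679940/32761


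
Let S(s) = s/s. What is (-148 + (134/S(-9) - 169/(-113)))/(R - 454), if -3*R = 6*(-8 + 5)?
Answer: 1413/50624 ≈ 0.027912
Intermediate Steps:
S(s) = 1
R = 6 (R = -2*(-8 + 5) = -2*(-3) = -⅓*(-18) = 6)
(-148 + (134/S(-9) - 169/(-113)))/(R - 454) = (-148 + (134/1 - 169/(-113)))/(6 - 454) = (-148 + (134*1 - 169*(-1/113)))/(-448) = (-148 + (134 + 169/113))*(-1/448) = (-148 + 15311/113)*(-1/448) = -1413/113*(-1/448) = 1413/50624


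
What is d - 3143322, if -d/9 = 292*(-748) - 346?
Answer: -1174464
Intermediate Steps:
d = 1968858 (d = -9*(292*(-748) - 346) = -9*(-218416 - 346) = -9*(-218762) = 1968858)
d - 3143322 = 1968858 - 3143322 = -1174464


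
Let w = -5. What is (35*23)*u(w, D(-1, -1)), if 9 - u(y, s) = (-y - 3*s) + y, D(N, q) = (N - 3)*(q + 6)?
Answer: -41055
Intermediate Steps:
D(N, q) = (-3 + N)*(6 + q)
u(y, s) = 9 + 3*s (u(y, s) = 9 - ((-y - 3*s) + y) = 9 - (-3)*s = 9 + 3*s)
(35*23)*u(w, D(-1, -1)) = (35*23)*(9 + 3*(-18 - 3*(-1) + 6*(-1) - 1*(-1))) = 805*(9 + 3*(-18 + 3 - 6 + 1)) = 805*(9 + 3*(-20)) = 805*(9 - 60) = 805*(-51) = -41055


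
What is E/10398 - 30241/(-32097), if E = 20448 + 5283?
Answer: 380111275/111248202 ≈ 3.4168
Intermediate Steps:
E = 25731
E/10398 - 30241/(-32097) = 25731/10398 - 30241/(-32097) = 25731*(1/10398) - 30241*(-1/32097) = 8577/3466 + 30241/32097 = 380111275/111248202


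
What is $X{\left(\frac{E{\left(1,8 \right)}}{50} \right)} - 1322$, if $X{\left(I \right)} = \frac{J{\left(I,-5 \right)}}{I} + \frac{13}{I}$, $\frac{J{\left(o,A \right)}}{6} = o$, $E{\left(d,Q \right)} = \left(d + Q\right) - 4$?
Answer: $-1186$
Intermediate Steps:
$E{\left(d,Q \right)} = -4 + Q + d$ ($E{\left(d,Q \right)} = \left(Q + d\right) - 4 = -4 + Q + d$)
$J{\left(o,A \right)} = 6 o$
$X{\left(I \right)} = 6 + \frac{13}{I}$ ($X{\left(I \right)} = \frac{6 I}{I} + \frac{13}{I} = 6 + \frac{13}{I}$)
$X{\left(\frac{E{\left(1,8 \right)}}{50} \right)} - 1322 = \left(6 + \frac{13}{\left(-4 + 8 + 1\right) \frac{1}{50}}\right) - 1322 = \left(6 + \frac{13}{5 \cdot \frac{1}{50}}\right) - 1322 = \left(6 + 13 \frac{1}{\frac{1}{10}}\right) - 1322 = \left(6 + 13 \cdot 10\right) - 1322 = \left(6 + 130\right) - 1322 = 136 - 1322 = -1186$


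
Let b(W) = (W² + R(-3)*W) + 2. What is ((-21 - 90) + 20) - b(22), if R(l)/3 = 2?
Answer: -709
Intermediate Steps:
R(l) = 6 (R(l) = 3*2 = 6)
b(W) = 2 + W² + 6*W (b(W) = (W² + 6*W) + 2 = 2 + W² + 6*W)
((-21 - 90) + 20) - b(22) = ((-21 - 90) + 20) - (2 + 22² + 6*22) = (-111 + 20) - (2 + 484 + 132) = -91 - 1*618 = -91 - 618 = -709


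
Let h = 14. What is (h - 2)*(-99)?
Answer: -1188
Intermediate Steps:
(h - 2)*(-99) = (14 - 2)*(-99) = 12*(-99) = -1188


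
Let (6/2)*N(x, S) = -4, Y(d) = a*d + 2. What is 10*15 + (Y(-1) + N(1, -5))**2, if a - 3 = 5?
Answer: 1834/9 ≈ 203.78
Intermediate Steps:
a = 8 (a = 3 + 5 = 8)
Y(d) = 2 + 8*d (Y(d) = 8*d + 2 = 2 + 8*d)
N(x, S) = -4/3 (N(x, S) = (1/3)*(-4) = -4/3)
10*15 + (Y(-1) + N(1, -5))**2 = 10*15 + ((2 + 8*(-1)) - 4/3)**2 = 150 + ((2 - 8) - 4/3)**2 = 150 + (-6 - 4/3)**2 = 150 + (-22/3)**2 = 150 + 484/9 = 1834/9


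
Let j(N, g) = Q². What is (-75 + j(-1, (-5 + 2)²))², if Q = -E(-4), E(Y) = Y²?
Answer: 32761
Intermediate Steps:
Q = -16 (Q = -1*(-4)² = -1*16 = -16)
j(N, g) = 256 (j(N, g) = (-16)² = 256)
(-75 + j(-1, (-5 + 2)²))² = (-75 + 256)² = 181² = 32761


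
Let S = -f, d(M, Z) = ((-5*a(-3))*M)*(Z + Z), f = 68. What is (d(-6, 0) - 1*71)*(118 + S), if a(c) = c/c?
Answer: -3550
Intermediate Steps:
a(c) = 1
d(M, Z) = -10*M*Z (d(M, Z) = ((-5*1)*M)*(Z + Z) = (-5*M)*(2*Z) = -10*M*Z)
S = -68 ≈ -68.000
(d(-6, 0) - 1*71)*(118 + S) = (-10*(-6)*0 - 1*71)*(118 - 68) = (0 - 71)*50 = -71*50 = -3550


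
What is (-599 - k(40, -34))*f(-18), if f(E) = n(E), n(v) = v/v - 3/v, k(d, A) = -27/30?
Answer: -41867/60 ≈ -697.78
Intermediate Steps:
k(d, A) = -9/10 (k(d, A) = -27*1/30 = -9/10)
n(v) = 1 - 3/v
f(E) = (-3 + E)/E
(-599 - k(40, -34))*f(-18) = (-599 - 1*(-9/10))*((-3 - 18)/(-18)) = (-599 + 9/10)*(-1/18*(-21)) = -5981/10*7/6 = -41867/60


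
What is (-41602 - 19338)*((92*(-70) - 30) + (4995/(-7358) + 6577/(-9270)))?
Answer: 1344960204436552/3410433 ≈ 3.9437e+8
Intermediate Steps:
(-41602 - 19338)*((92*(-70) - 30) + (4995/(-7358) + 6577/(-9270))) = -60940*((-6440 - 30) + (4995*(-1/7358) + 6577*(-1/9270))) = -60940*(-6470 + (-4995/7358 - 6577/9270)) = -60940*(-6470 - 23674304/17052165) = -60940*(-110351181854/17052165) = 1344960204436552/3410433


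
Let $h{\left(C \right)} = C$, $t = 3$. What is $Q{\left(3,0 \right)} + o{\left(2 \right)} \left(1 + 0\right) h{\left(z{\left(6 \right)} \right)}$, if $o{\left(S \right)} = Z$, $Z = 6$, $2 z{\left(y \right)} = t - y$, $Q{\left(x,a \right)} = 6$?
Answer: $-3$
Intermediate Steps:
$z{\left(y \right)} = \frac{3}{2} - \frac{y}{2}$ ($z{\left(y \right)} = \frac{3 - y}{2} = \frac{3}{2} - \frac{y}{2}$)
$o{\left(S \right)} = 6$
$Q{\left(3,0 \right)} + o{\left(2 \right)} \left(1 + 0\right) h{\left(z{\left(6 \right)} \right)} = 6 + 6 \left(1 + 0\right) \left(\frac{3}{2} - 3\right) = 6 + 6 \cdot 1 \left(\frac{3}{2} - 3\right) = 6 + 6 \left(- \frac{3}{2}\right) = 6 - 9 = -3$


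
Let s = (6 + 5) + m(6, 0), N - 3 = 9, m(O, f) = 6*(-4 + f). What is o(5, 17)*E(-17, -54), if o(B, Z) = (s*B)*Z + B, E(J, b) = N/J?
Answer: 13200/17 ≈ 776.47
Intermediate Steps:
m(O, f) = -24 + 6*f
N = 12 (N = 3 + 9 = 12)
s = -13 (s = (6 + 5) + (-24 + 6*0) = 11 + (-24 + 0) = 11 - 24 = -13)
E(J, b) = 12/J
o(B, Z) = B - 13*B*Z (o(B, Z) = (-13*B)*Z + B = -13*B*Z + B = B - 13*B*Z)
o(5, 17)*E(-17, -54) = (5*(1 - 13*17))*(12/(-17)) = (5*(1 - 221))*(12*(-1/17)) = (5*(-220))*(-12/17) = -1100*(-12/17) = 13200/17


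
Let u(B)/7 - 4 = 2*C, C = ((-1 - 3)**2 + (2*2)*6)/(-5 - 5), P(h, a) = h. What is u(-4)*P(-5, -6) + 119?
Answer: 259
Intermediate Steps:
C = -4 (C = ((-4)**2 + 4*6)/(-10) = (16 + 24)*(-1/10) = 40*(-1/10) = -4)
u(B) = -28 (u(B) = 28 + 7*(2*(-4)) = 28 + 7*(-8) = 28 - 56 = -28)
u(-4)*P(-5, -6) + 119 = -28*(-5) + 119 = 140 + 119 = 259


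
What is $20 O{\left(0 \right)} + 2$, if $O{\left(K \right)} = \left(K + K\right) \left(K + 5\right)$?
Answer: $2$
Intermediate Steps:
$O{\left(K \right)} = 2 K \left(5 + K\right)$
$20 O{\left(0 \right)} + 2 = 20 \cdot 2 \cdot 0 \left(5 + 0\right) + 2 = 20 \cdot 2 \cdot 0 \cdot 5 + 2 = 20 \cdot 0 + 2 = 0 + 2 = 2$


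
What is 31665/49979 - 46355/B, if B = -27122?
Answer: 3175594675/1355530438 ≈ 2.3427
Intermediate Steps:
31665/49979 - 46355/B = 31665/49979 - 46355/(-27122) = 31665*(1/49979) - 46355*(-1/27122) = 31665/49979 + 46355/27122 = 3175594675/1355530438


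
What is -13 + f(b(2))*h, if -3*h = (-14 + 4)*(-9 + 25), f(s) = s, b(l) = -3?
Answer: -173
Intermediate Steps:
h = 160/3 (h = -(-14 + 4)*(-9 + 25)/3 = -(-10)*16/3 = -⅓*(-160) = 160/3 ≈ 53.333)
-13 + f(b(2))*h = -13 - 3*160/3 = -13 - 160 = -173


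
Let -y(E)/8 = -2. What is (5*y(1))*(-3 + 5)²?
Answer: 320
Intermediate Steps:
y(E) = 16 (y(E) = -8*(-2) = 16)
(5*y(1))*(-3 + 5)² = (5*16)*(-3 + 5)² = 80*2² = 80*4 = 320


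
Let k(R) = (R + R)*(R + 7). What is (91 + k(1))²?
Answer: 11449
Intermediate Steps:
k(R) = 2*R*(7 + R) (k(R) = (2*R)*(7 + R) = 2*R*(7 + R))
(91 + k(1))² = (91 + 2*1*(7 + 1))² = (91 + 2*1*8)² = (91 + 16)² = 107² = 11449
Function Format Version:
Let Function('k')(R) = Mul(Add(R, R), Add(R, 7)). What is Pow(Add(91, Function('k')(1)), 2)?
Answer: 11449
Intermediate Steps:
Function('k')(R) = Mul(2, R, Add(7, R)) (Function('k')(R) = Mul(Mul(2, R), Add(7, R)) = Mul(2, R, Add(7, R)))
Pow(Add(91, Function('k')(1)), 2) = Pow(Add(91, Mul(2, 1, Add(7, 1))), 2) = Pow(Add(91, Mul(2, 1, 8)), 2) = Pow(Add(91, 16), 2) = Pow(107, 2) = 11449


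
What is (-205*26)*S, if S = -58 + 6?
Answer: 277160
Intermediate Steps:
S = -52
(-205*26)*S = -205*26*(-52) = -5330*(-52) = 277160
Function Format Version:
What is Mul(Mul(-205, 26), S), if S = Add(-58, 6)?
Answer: 277160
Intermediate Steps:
S = -52
Mul(Mul(-205, 26), S) = Mul(Mul(-205, 26), -52) = Mul(-5330, -52) = 277160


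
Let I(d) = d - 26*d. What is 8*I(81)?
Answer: -16200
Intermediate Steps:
I(d) = -25*d
8*I(81) = 8*(-25*81) = 8*(-2025) = -16200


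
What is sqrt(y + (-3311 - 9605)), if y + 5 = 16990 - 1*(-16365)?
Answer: sqrt(20434) ≈ 142.95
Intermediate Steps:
y = 33350 (y = -5 + (16990 - 1*(-16365)) = -5 + (16990 + 16365) = -5 + 33355 = 33350)
sqrt(y + (-3311 - 9605)) = sqrt(33350 + (-3311 - 9605)) = sqrt(33350 - 12916) = sqrt(20434)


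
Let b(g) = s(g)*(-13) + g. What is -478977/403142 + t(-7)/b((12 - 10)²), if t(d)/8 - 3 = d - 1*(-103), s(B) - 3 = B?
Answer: -120319821/11691118 ≈ -10.292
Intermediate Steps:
s(B) = 3 + B
t(d) = 848 + 8*d (t(d) = 24 + 8*(d - 1*(-103)) = 24 + 8*(d + 103) = 24 + 8*(103 + d) = 24 + (824 + 8*d) = 848 + 8*d)
b(g) = -39 - 12*g (b(g) = (3 + g)*(-13) + g = (-39 - 13*g) + g = -39 - 12*g)
-478977/403142 + t(-7)/b((12 - 10)²) = -478977/403142 + (848 + 8*(-7))/(-39 - 12*(12 - 10)²) = -478977*1/403142 + (848 - 56)/(-39 - 12*2²) = -478977/403142 + 792/(-39 - 12*4) = -478977/403142 + 792/(-39 - 48) = -478977/403142 + 792/(-87) = -478977/403142 + 792*(-1/87) = -478977/403142 - 264/29 = -120319821/11691118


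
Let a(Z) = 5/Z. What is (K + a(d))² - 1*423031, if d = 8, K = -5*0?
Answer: -27073959/64 ≈ -4.2303e+5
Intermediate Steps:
K = 0
(K + a(d))² - 1*423031 = (0 + 5/8)² - 1*423031 = (0 + 5*(⅛))² - 423031 = (0 + 5/8)² - 423031 = (5/8)² - 423031 = 25/64 - 423031 = -27073959/64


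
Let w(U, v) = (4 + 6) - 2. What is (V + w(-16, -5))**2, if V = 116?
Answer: 15376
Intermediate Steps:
w(U, v) = 8 (w(U, v) = 10 - 2 = 8)
(V + w(-16, -5))**2 = (116 + 8)**2 = 124**2 = 15376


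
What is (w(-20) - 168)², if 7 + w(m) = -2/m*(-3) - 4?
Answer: 3214849/100 ≈ 32149.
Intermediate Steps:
w(m) = -11 + 6/m (w(m) = -7 + (-2/m*(-3) - 4) = -7 + (6/m - 4) = -7 + (-4 + 6/m) = -11 + 6/m)
(w(-20) - 168)² = ((-11 + 6/(-20)) - 168)² = ((-11 + 6*(-1/20)) - 168)² = ((-11 - 3/10) - 168)² = (-113/10 - 168)² = (-1793/10)² = 3214849/100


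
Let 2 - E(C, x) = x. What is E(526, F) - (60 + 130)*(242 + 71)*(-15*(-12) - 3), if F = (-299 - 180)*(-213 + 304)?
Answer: -10482599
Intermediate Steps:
F = -43589 (F = -479*91 = -43589)
E(C, x) = 2 - x
E(526, F) - (60 + 130)*(242 + 71)*(-15*(-12) - 3) = (2 - 1*(-43589)) - (60 + 130)*(242 + 71)*(-15*(-12) - 3) = (2 + 43589) - 190*313*(180 - 3) = 43591 - 59470*177 = 43591 - 1*10526190 = 43591 - 10526190 = -10482599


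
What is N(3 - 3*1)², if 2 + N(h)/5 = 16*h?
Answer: 100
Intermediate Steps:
N(h) = -10 + 80*h (N(h) = -10 + 5*(16*h) = -10 + 80*h)
N(3 - 3*1)² = (-10 + 80*(3 - 3*1))² = (-10 + 80*(3 - 3))² = (-10 + 80*0)² = (-10 + 0)² = (-10)² = 100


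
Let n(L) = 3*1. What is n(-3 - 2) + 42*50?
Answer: 2103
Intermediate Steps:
n(L) = 3
n(-3 - 2) + 42*50 = 3 + 42*50 = 3 + 2100 = 2103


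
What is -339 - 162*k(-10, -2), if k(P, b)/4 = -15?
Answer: 9381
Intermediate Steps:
k(P, b) = -60 (k(P, b) = 4*(-15) = -60)
-339 - 162*k(-10, -2) = -339 - 162*(-60) = -339 + 9720 = 9381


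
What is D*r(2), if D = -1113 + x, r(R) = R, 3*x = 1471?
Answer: -3736/3 ≈ -1245.3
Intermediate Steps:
x = 1471/3 (x = (⅓)*1471 = 1471/3 ≈ 490.33)
D = -1868/3 (D = -1113 + 1471/3 = -1868/3 ≈ -622.67)
D*r(2) = -1868/3*2 = -3736/3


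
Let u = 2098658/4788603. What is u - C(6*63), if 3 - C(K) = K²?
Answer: 684202483901/4788603 ≈ 1.4288e+5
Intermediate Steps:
u = 2098658/4788603 (u = 2098658*(1/4788603) = 2098658/4788603 ≈ 0.43826)
C(K) = 3 - K²
u - C(6*63) = 2098658/4788603 - (3 - (6*63)²) = 2098658/4788603 - (3 - 1*378²) = 2098658/4788603 - (3 - 1*142884) = 2098658/4788603 - (3 - 142884) = 2098658/4788603 - 1*(-142881) = 2098658/4788603 + 142881 = 684202483901/4788603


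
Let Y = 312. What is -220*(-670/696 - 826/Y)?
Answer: 299420/377 ≈ 794.22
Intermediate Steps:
-220*(-670/696 - 826/Y) = -220*(-670/696 - 826/312) = -220*(-670*1/696 - 826*1/312) = -220*(-335/348 - 413/156) = -220*(-1361/377) = 299420/377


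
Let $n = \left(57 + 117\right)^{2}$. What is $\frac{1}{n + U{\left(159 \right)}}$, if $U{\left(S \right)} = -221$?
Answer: $\frac{1}{30055} \approx 3.3272 \cdot 10^{-5}$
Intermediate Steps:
$n = 30276$ ($n = 174^{2} = 30276$)
$\frac{1}{n + U{\left(159 \right)}} = \frac{1}{30276 - 221} = \frac{1}{30055}$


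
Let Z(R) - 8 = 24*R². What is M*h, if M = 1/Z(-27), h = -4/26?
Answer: -1/113776 ≈ -8.7892e-6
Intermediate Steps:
h = -2/13 (h = -4*1/26 = -2/13 ≈ -0.15385)
Z(R) = 8 + 24*R²
M = 1/17504 (M = 1/(8 + 24*(-27)²) = 1/(8 + 24*729) = 1/(8 + 17496) = 1/17504 ≈ 5.7130e-5)
M*h = (1/17504)*(-2/13) = -1/113776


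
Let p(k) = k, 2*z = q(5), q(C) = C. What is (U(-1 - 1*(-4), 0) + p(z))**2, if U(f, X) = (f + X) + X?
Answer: 121/4 ≈ 30.250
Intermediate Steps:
U(f, X) = f + 2*X (U(f, X) = (X + f) + X = f + 2*X)
z = 5/2 (z = (1/2)*5 = 5/2 ≈ 2.5000)
(U(-1 - 1*(-4), 0) + p(z))**2 = (((-1 - 1*(-4)) + 2*0) + 5/2)**2 = (((-1 + 4) + 0) + 5/2)**2 = ((3 + 0) + 5/2)**2 = (3 + 5/2)**2 = (11/2)**2 = 121/4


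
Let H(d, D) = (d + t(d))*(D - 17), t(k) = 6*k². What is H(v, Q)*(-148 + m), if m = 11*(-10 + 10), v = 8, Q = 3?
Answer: 812224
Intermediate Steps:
H(d, D) = (-17 + D)*(d + 6*d²) (H(d, D) = (d + 6*d²)*(D - 17) = (d + 6*d²)*(-17 + D) = (-17 + D)*(d + 6*d²))
m = 0 (m = 11*0 = 0)
H(v, Q)*(-148 + m) = (8*(-17 + 3 - 102*8 + 6*3*8))*(-148 + 0) = (8*(-17 + 3 - 816 + 144))*(-148) = (8*(-686))*(-148) = -5488*(-148) = 812224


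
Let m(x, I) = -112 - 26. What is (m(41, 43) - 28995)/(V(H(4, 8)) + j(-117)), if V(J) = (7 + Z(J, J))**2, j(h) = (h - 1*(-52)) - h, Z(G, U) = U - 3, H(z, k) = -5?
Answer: -29133/53 ≈ -549.68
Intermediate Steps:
m(x, I) = -138
Z(G, U) = -3 + U
j(h) = 52 (j(h) = (h + 52) - h = (52 + h) - h = 52)
V(J) = (4 + J)**2 (V(J) = (7 + (-3 + J))**2 = (4 + J)**2)
(m(41, 43) - 28995)/(V(H(4, 8)) + j(-117)) = (-138 - 28995)/((4 - 5)**2 + 52) = -29133/((-1)**2 + 52) = -29133/(1 + 52) = -29133/53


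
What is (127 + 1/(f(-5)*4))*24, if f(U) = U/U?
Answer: 3054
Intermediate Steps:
f(U) = 1
(127 + 1/(f(-5)*4))*24 = (127 + 1/(1*4))*24 = (127 + 1/4)*24 = (509/4)*24 = 3054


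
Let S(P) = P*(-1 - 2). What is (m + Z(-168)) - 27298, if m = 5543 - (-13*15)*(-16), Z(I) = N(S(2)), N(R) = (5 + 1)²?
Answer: -24839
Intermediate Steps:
S(P) = -3*P (S(P) = P*(-3) = -3*P)
N(R) = 36 (N(R) = 6² = 36)
Z(I) = 36
m = 2423 (m = 5543 - (-195)*(-16) = 5543 - 1*3120 = 5543 - 3120 = 2423)
(m + Z(-168)) - 27298 = (2423 + 36) - 27298 = 2459 - 27298 = -24839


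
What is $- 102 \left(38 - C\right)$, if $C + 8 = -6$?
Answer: $-5304$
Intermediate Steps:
$C = -14$ ($C = -8 - 6 = -14$)
$- 102 \left(38 - C\right) = - 102 \left(38 - -14\right) = - 102 \left(38 + 14\right) = \left(-102\right) 52 = -5304$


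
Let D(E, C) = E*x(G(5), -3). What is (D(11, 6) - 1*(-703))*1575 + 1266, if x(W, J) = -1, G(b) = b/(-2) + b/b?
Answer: 1091166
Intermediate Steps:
G(b) = 1 - b/2 (G(b) = b*(-½) + 1 = -b/2 + 1 = 1 - b/2)
D(E, C) = -E (D(E, C) = E*(-1) = -E)
(D(11, 6) - 1*(-703))*1575 + 1266 = (-1*11 - 1*(-703))*1575 + 1266 = (-11 + 703)*1575 + 1266 = 692*1575 + 1266 = 1089900 + 1266 = 1091166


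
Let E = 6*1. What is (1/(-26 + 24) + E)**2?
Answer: 121/4 ≈ 30.250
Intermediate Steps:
E = 6
(1/(-26 + 24) + E)**2 = (1/(-26 + 24) + 6)**2 = (1/(-2) + 6)**2 = (-1/2 + 6)**2 = (11/2)**2 = 121/4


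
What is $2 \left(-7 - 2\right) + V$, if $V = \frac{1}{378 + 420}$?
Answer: $- \frac{14363}{798} \approx -17.999$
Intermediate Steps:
$V = \frac{1}{798} \approx 0.0012531$
$2 \left(-7 - 2\right) + V = 2 \left(-7 - 2\right) + \frac{1}{798} = 2 \left(-9\right) + \frac{1}{798} = -18 + \frac{1}{798} = - \frac{14363}{798}$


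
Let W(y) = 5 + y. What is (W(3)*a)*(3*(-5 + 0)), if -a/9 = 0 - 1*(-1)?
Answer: 1080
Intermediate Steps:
a = -9 (a = -9*(0 - 1*(-1)) = -9*(0 + 1) = -9*1 = -9)
(W(3)*a)*(3*(-5 + 0)) = ((5 + 3)*(-9))*(3*(-5 + 0)) = (8*(-9))*(3*(-5)) = -72*(-15) = 1080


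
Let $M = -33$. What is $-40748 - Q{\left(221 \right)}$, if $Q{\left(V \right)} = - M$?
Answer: $-40781$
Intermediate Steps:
$Q{\left(V \right)} = 33$ ($Q{\left(V \right)} = \left(-1\right) \left(-33\right) = 33$)
$-40748 - Q{\left(221 \right)} = -40748 - 33 = -40781$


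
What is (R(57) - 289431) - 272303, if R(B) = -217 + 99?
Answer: -561852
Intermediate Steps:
R(B) = -118
(R(57) - 289431) - 272303 = (-118 - 289431) - 272303 = -289549 - 272303 = -561852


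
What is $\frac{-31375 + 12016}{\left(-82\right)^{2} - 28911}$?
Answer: $\frac{19359}{22187} \approx 0.87254$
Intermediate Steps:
$\frac{-31375 + 12016}{\left(-82\right)^{2} - 28911} = - \frac{19359}{6724 - 28911} = - \frac{19359}{-22187} = \left(-19359\right) \left(- \frac{1}{22187}\right) = \frac{19359}{22187}$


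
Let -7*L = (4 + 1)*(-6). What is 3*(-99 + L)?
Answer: -1989/7 ≈ -284.14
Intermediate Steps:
L = 30/7 (L = -(4 + 1)*(-6)/7 = -5*(-6)/7 = -⅐*(-30) = 30/7 ≈ 4.2857)
3*(-99 + L) = 3*(-99 + 30/7) = 3*(-663/7) = -1989/7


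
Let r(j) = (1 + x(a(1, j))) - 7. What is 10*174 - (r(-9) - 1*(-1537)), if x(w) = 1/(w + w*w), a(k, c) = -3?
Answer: 1253/6 ≈ 208.83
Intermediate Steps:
x(w) = 1/(w + w**2)
r(j) = -35/6 (r(j) = (1 + 1/((-3)*(1 - 3))) - 7 = (1 - 1/3/(-2)) - 7 = (1 - 1/3*(-1/2)) - 7 = (1 + 1/6) - 7 = 7/6 - 7 = -35/6)
10*174 - (r(-9) - 1*(-1537)) = 10*174 - (-35/6 - 1*(-1537)) = 1740 - (-35/6 + 1537) = 1740 - 1*9187/6 = 1740 - 9187/6 = 1253/6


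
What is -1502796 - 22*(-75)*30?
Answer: -1453296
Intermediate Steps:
-1502796 - 22*(-75)*30 = -1502796 - (-1650)*30 = -1502796 - 1*(-49500) = -1502796 + 49500 = -1453296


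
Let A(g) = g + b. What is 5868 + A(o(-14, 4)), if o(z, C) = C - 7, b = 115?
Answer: 5980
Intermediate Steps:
o(z, C) = -7 + C
A(g) = 115 + g (A(g) = g + 115 = 115 + g)
5868 + A(o(-14, 4)) = 5868 + (115 + (-7 + 4)) = 5868 + (115 - 3) = 5868 + 112 = 5980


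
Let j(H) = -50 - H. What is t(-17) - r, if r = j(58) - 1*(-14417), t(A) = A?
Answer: -14326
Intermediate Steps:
r = 14309 (r = (-50 - 1*58) - 1*(-14417) = (-50 - 58) + 14417 = -108 + 14417 = 14309)
t(-17) - r = -17 - 1*14309 = -17 - 14309 = -14326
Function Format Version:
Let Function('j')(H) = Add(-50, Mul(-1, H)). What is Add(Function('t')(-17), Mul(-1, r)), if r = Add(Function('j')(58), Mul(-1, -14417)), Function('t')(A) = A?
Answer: -14326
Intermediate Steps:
r = 14309 (r = Add(Add(-50, Mul(-1, 58)), Mul(-1, -14417)) = Add(Add(-50, -58), 14417) = Add(-108, 14417) = 14309)
Add(Function('t')(-17), Mul(-1, r)) = Add(-17, Mul(-1, 14309)) = Add(-17, -14309) = -14326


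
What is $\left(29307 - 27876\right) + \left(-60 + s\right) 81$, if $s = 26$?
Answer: $-1323$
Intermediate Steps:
$\left(29307 - 27876\right) + \left(-60 + s\right) 81 = \left(29307 - 27876\right) + \left(-60 + 26\right) 81 = 1431 - 2754 = -1323$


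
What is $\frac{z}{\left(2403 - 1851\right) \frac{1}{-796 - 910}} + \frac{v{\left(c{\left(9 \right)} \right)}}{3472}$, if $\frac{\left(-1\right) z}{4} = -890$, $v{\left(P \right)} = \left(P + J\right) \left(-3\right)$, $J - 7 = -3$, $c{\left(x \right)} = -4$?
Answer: $- \frac{759170}{69} \approx -11002.0$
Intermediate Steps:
$J = 4$ ($J = 7 - 3 = 4$)
$v{\left(P \right)} = -12 - 3 P$ ($v{\left(P \right)} = \left(P + 4\right) \left(-3\right) = \left(4 + P\right) \left(-3\right) = -12 - 3 P$)
$z = 3560$ ($z = \left(-4\right) \left(-890\right) = 3560$)
$\frac{z}{\left(2403 - 1851\right) \frac{1}{-796 - 910}} + \frac{v{\left(c{\left(9 \right)} \right)}}{3472} = \frac{3560}{\left(2403 - 1851\right) \frac{1}{-796 - 910}} + \frac{-12 - -12}{3472} = \frac{3560}{552 \frac{1}{-1706}} + \left(-12 + 12\right) \frac{1}{3472} = \frac{3560}{552 \left(- \frac{1}{1706}\right)} + 0 \cdot \frac{1}{3472} = \frac{3560}{- \frac{276}{853}} + 0 = 3560 \left(- \frac{853}{276}\right) + 0 = - \frac{759170}{69} + 0 = - \frac{759170}{69}$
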